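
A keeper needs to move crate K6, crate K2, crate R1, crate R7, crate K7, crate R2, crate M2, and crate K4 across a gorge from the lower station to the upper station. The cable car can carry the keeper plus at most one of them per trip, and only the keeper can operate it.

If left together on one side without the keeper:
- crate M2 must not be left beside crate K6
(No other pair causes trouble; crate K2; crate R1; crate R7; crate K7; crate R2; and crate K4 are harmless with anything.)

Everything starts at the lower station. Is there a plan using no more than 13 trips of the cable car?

Counting alone: the keeper can take at most 1 across per trip to the upper station, so moving all 8 needs at least 8 loaded trips out, with a return between consecutive ones — at least 15 crossings.
Since 13 < 15, 13 crossings cannot be enough. (The shortest complete plan in fact takes 15:)
1. Keeper goes to the upper station with crate K6.
2. Keeper goes back to the lower station alone.
3. Keeper goes to the upper station with crate K2.
4. Keeper goes back to the lower station alone.
5. Keeper goes to the upper station with crate R1.
6. Keeper goes back to the lower station alone.
7. Keeper goes to the upper station with crate R7.
8. Keeper goes back to the lower station alone.
9. Keeper goes to the upper station with crate K7.
10. Keeper goes back to the lower station alone.
11. Keeper goes to the upper station with crate R2.
12. Keeper goes back to the lower station alone.
13. Keeper goes to the upper station with crate K4.
14. Keeper goes back to the lower station alone.
15. Keeper goes to the upper station with crate M2.

No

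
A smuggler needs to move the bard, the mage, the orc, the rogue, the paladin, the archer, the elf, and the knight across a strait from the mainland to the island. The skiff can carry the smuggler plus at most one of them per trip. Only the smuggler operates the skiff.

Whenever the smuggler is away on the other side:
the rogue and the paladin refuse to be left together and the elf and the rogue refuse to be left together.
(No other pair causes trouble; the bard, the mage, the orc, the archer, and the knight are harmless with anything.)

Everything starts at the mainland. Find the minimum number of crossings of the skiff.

17

Counting alone: the smuggler can take at most 1 across per trip to the island, so moving all 8 needs at least 8 loaded trips out, with a return between consecutive ones — at least 15 crossings.
The safety rule pushes this higher. Following every safe sequence of crossings, the most of the 8 that can be at the island as the skiff arrives there on crossing 15 is 7 — never all 8.
So no plan with fewer than 17 crossings exists, and this one achieves 17:
1. Smuggler goes to the island with the rogue.  [the mainland: the archer, the bard, the elf, the knight, the mage, the orc, the paladin | the island: the rogue]
2. Smuggler goes back to the mainland alone.  [the mainland: the archer, the bard, the elf, the knight, the mage, the orc, the paladin | the island: the rogue]
3. Smuggler goes to the island with the bard.  [the mainland: the archer, the elf, the knight, the mage, the orc, the paladin | the island: the bard, the rogue]
4. Smuggler goes back to the mainland alone.  [the mainland: the archer, the elf, the knight, the mage, the orc, the paladin | the island: the bard, the rogue]
5. Smuggler goes to the island with the mage.  [the mainland: the archer, the elf, the knight, the orc, the paladin | the island: the bard, the mage, the rogue]
6. Smuggler goes back to the mainland alone.  [the mainland: the archer, the elf, the knight, the orc, the paladin | the island: the bard, the mage, the rogue]
7. Smuggler goes to the island with the orc.  [the mainland: the archer, the elf, the knight, the paladin | the island: the bard, the mage, the orc, the rogue]
8. Smuggler goes back to the mainland alone.  [the mainland: the archer, the elf, the knight, the paladin | the island: the bard, the mage, the orc, the rogue]
9. Smuggler goes to the island with the paladin.  [the mainland: the archer, the elf, the knight | the island: the bard, the mage, the orc, the paladin, the rogue]
10. Smuggler goes back to the mainland with the rogue.  [the mainland: the archer, the elf, the knight, the rogue | the island: the bard, the mage, the orc, the paladin]
11. Smuggler goes to the island with the elf.  [the mainland: the archer, the knight, the rogue | the island: the bard, the elf, the mage, the orc, the paladin]
12. Smuggler goes back to the mainland alone.  [the mainland: the archer, the knight, the rogue | the island: the bard, the elf, the mage, the orc, the paladin]
13. Smuggler goes to the island with the archer.  [the mainland: the knight, the rogue | the island: the archer, the bard, the elf, the mage, the orc, the paladin]
14. Smuggler goes back to the mainland alone.  [the mainland: the knight, the rogue | the island: the archer, the bard, the elf, the mage, the orc, the paladin]
15. Smuggler goes to the island with the knight.  [the mainland: the rogue | the island: the archer, the bard, the elf, the knight, the mage, the orc, the paladin]
16. Smuggler goes back to the mainland alone.  [the mainland: the rogue | the island: the archer, the bard, the elf, the knight, the mage, the orc, the paladin]
17. Smuggler goes to the island with the rogue.  [the mainland: — | the island: the archer, the bard, the elf, the knight, the mage, the orc, the paladin, the rogue]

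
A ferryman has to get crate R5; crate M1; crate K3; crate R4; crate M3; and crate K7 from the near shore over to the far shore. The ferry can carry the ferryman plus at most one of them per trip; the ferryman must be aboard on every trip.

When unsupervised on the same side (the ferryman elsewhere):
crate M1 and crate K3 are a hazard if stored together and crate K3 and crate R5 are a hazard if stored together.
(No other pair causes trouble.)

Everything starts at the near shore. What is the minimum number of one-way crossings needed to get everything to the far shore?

Counting alone: the ferryman can take at most 1 across per trip to the far shore, so moving all 6 needs at least 6 loaded trips out, with a return between consecutive ones — at least 11 crossings.
The safety rule pushes this higher. Following every safe sequence of crossings, the most of the 6 that can be at the far shore as the ferry arrives there on crossing 11 is 5 — never all 6.
So no plan with fewer than 13 crossings exists, and this one achieves 13:
1. Ferryman goes to the far shore with crate K3.
2. Ferryman goes back to the near shore alone.
3. Ferryman goes to the far shore with crate R5.
4. Ferryman goes back to the near shore with crate K3.
5. Ferryman goes to the far shore with crate M1.
6. Ferryman goes back to the near shore alone.
7. Ferryman goes to the far shore with crate R4.
8. Ferryman goes back to the near shore alone.
9. Ferryman goes to the far shore with crate M3.
10. Ferryman goes back to the near shore alone.
11. Ferryman goes to the far shore with crate K7.
12. Ferryman goes back to the near shore alone.
13. Ferryman goes to the far shore with crate K3.

13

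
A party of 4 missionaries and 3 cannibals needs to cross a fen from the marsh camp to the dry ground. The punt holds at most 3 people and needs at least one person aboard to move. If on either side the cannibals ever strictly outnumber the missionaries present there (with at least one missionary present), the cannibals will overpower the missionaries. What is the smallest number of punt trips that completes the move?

Counting alone: each trip to the dry ground takes at most 3 across and each return brings at least 1 back, so after t trips out (and t−1 returns) at most 3t − (t−1) of the 7 are across; that first reaches 7 at t = 3, so at least 5 crossings are needed.
The plan below uses exactly 5 crossings, so it is optimal:
1. 3 cannibals → the dry ground.  (the marsh camp: 4M 0C; the dry ground: 0M 3C)
2. 1 cannibal ← the marsh camp.  (the marsh camp: 4M 1C; the dry ground: 0M 2C)
3. 3 missionaries → the dry ground.  (the marsh camp: 1M 1C; the dry ground: 3M 2C)
4. 1 missionary ← the marsh camp.  (the marsh camp: 2M 1C; the dry ground: 2M 2C)
5. 2 missionaries and 1 cannibal → the dry ground.  (the marsh camp: 0M 0C; the dry ground: 4M 3C)

5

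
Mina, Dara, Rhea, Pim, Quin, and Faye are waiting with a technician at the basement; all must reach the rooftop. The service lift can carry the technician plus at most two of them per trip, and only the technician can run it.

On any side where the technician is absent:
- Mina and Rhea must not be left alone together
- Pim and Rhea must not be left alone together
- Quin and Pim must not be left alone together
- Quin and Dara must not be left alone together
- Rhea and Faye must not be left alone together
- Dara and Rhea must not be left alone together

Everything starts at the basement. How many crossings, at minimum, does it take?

Counting alone: the technician can take at most 2 across per trip to the rooftop, so moving all 6 needs at least 3 loaded trips out, with a return between consecutive ones — at least 5 crossings.
The safety rule pushes this higher. Following every safe sequence of crossings, the most of the 6 that can be at the rooftop as the service lift arrives there on crossing 5 is 5 — never all 6.
So no plan with fewer than 7 crossings exists, and this one achieves 7:
1. Technician goes to the rooftop with Quin and Rhea.  [the basement: Dara, Faye, Mina, Pim | the rooftop: Quin, Rhea]
2. Technician goes back to the basement alone.  [the basement: Dara, Faye, Mina, Pim | the rooftop: Quin, Rhea]
3. Technician goes to the rooftop with Dara and Mina.  [the basement: Faye, Pim | the rooftop: Dara, Mina, Quin, Rhea]
4. Technician goes back to the basement with Quin and Rhea.  [the basement: Faye, Pim, Quin, Rhea | the rooftop: Dara, Mina]
5. Technician goes to the rooftop with Faye and Pim.  [the basement: Quin, Rhea | the rooftop: Dara, Faye, Mina, Pim]
6. Technician goes back to the basement alone.  [the basement: Quin, Rhea | the rooftop: Dara, Faye, Mina, Pim]
7. Technician goes to the rooftop with Quin and Rhea.  [the basement: — | the rooftop: Dara, Faye, Mina, Pim, Quin, Rhea]

7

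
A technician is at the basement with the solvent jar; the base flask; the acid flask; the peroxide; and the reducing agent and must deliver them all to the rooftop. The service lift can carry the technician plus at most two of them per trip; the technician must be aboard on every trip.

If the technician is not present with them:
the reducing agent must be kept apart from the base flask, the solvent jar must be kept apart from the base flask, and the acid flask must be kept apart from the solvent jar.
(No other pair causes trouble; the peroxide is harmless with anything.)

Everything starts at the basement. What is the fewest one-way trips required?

5

Counting alone: the technician can take at most 2 across per trip to the rooftop, so moving all 5 needs at least 3 loaded trips out, with a return between consecutive ones — at least 5 crossings.
The plan below uses exactly 5 crossings, so it is optimal:
1. Technician goes to the rooftop with the base flask and the solvent jar.  [the basement: the acid flask, the peroxide, the reducing agent | the rooftop: the base flask, the solvent jar]
2. Technician goes back to the basement with the solvent jar.  [the basement: the acid flask, the peroxide, the reducing agent, the solvent jar | the rooftop: the base flask]
3. Technician goes to the rooftop with the acid flask and the peroxide.  [the basement: the reducing agent, the solvent jar | the rooftop: the acid flask, the base flask, the peroxide]
4. Technician goes back to the basement alone.  [the basement: the reducing agent, the solvent jar | the rooftop: the acid flask, the base flask, the peroxide]
5. Technician goes to the rooftop with the reducing agent and the solvent jar.  [the basement: — | the rooftop: the acid flask, the base flask, the peroxide, the reducing agent, the solvent jar]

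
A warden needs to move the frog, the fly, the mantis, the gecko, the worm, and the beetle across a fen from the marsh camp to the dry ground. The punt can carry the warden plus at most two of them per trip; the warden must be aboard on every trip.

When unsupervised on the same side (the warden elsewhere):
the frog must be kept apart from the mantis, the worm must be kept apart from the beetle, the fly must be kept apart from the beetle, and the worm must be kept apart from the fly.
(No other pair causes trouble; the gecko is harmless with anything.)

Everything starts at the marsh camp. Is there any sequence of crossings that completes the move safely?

Whatever the first load, the items left behind include a forbidden pair without the warden. No opening move is safe, so no plan exists.

No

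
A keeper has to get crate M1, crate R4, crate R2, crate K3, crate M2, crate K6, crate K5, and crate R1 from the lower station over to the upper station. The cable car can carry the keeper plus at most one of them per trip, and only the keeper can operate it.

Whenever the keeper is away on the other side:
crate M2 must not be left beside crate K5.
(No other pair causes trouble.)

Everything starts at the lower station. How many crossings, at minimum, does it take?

15

Counting alone: the keeper can take at most 1 across per trip to the upper station, so moving all 8 needs at least 8 loaded trips out, with a return between consecutive ones — at least 15 crossings.
The plan below uses exactly 15 crossings, so it is optimal:
1. Keeper goes to the upper station with crate M2.
2. Keeper goes back to the lower station alone.
3. Keeper goes to the upper station with crate M1.
4. Keeper goes back to the lower station alone.
5. Keeper goes to the upper station with crate R4.
6. Keeper goes back to the lower station alone.
7. Keeper goes to the upper station with crate R2.
8. Keeper goes back to the lower station alone.
9. Keeper goes to the upper station with crate K3.
10. Keeper goes back to the lower station alone.
11. Keeper goes to the upper station with crate K6.
12. Keeper goes back to the lower station alone.
13. Keeper goes to the upper station with crate R1.
14. Keeper goes back to the lower station alone.
15. Keeper goes to the upper station with crate K5.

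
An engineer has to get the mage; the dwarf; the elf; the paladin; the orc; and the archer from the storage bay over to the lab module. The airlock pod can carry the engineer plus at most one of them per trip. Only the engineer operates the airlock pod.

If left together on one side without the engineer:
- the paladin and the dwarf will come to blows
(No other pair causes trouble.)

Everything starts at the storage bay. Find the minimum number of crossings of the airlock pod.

Counting alone: the engineer can take at most 1 across per trip to the lab module, so moving all 6 needs at least 6 loaded trips out, with a return between consecutive ones — at least 11 crossings.
The plan below uses exactly 11 crossings, so it is optimal:
1. Engineer goes to the lab module with the dwarf.
2. Engineer goes back to the storage bay alone.
3. Engineer goes to the lab module with the mage.
4. Engineer goes back to the storage bay alone.
5. Engineer goes to the lab module with the elf.
6. Engineer goes back to the storage bay alone.
7. Engineer goes to the lab module with the orc.
8. Engineer goes back to the storage bay alone.
9. Engineer goes to the lab module with the archer.
10. Engineer goes back to the storage bay alone.
11. Engineer goes to the lab module with the paladin.

11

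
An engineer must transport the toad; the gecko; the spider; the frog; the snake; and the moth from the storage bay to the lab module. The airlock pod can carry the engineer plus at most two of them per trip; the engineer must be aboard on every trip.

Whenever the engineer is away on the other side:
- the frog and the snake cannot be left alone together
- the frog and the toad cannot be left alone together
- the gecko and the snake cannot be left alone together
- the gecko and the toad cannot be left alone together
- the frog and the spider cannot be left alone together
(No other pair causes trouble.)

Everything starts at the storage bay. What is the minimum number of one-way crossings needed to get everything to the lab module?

Counting alone: the engineer can take at most 2 across per trip to the lab module, so moving all 6 needs at least 3 loaded trips out, with a return between consecutive ones — at least 5 crossings.
The safety rule pushes this higher. Following every safe sequence of crossings, the most of the 6 that can be at the lab module as the airlock pod arrives there on crossing 5 is 5 — never all 6.
So no plan with fewer than 7 crossings exists, and this one achieves 7:
1. Engineer goes to the lab module with the frog and the gecko.
2. Engineer goes back to the storage bay alone.
3. Engineer goes to the lab module with the spider and the toad.
4. Engineer goes back to the storage bay with the frog and the gecko.
5. Engineer goes to the lab module with the moth and the snake.
6. Engineer goes back to the storage bay alone.
7. Engineer goes to the lab module with the frog and the gecko.

7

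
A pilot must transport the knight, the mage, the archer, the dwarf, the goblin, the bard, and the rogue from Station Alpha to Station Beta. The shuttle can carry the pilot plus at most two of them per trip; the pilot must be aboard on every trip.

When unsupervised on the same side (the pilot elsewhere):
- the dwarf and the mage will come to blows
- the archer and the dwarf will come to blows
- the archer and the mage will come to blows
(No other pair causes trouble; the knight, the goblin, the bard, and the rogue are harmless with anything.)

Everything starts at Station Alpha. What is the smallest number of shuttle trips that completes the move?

11

Counting alone: the pilot can take at most 2 across per trip to Station Beta, so moving all 7 needs at least 4 loaded trips out, with a return between consecutive ones — at least 7 crossings.
The safety rule pushes this higher. Following every safe sequence of crossings, the most of the 7 that can be at Station Beta as the shuttle arrives there on crossings 7, 9 is 5, 6 respectively — never all 7.
So no plan with fewer than 11 crossings exists, and this one achieves 11:
1. Pilot goes to Station Beta with the archer and the mage.  [Station Alpha: the bard, the dwarf, the goblin, the knight, the rogue | Station Beta: the archer, the mage]
2. Pilot goes back to Station Alpha with the mage.  [Station Alpha: the bard, the dwarf, the goblin, the knight, the mage, the rogue | Station Beta: the archer]
3. Pilot goes to Station Beta with the knight and the mage.  [Station Alpha: the bard, the dwarf, the goblin, the rogue | Station Beta: the archer, the knight, the mage]
4. Pilot goes back to Station Alpha with the mage.  [Station Alpha: the bard, the dwarf, the goblin, the mage, the rogue | Station Beta: the archer, the knight]
5. Pilot goes to Station Beta with the goblin and the mage.  [Station Alpha: the bard, the dwarf, the rogue | Station Beta: the archer, the goblin, the knight, the mage]
6. Pilot goes back to Station Alpha with the mage.  [Station Alpha: the bard, the dwarf, the mage, the rogue | Station Beta: the archer, the goblin, the knight]
7. Pilot goes to Station Beta with the bard and the mage.  [Station Alpha: the dwarf, the rogue | Station Beta: the archer, the bard, the goblin, the knight, the mage]
8. Pilot goes back to Station Alpha with the mage.  [Station Alpha: the dwarf, the mage, the rogue | Station Beta: the archer, the bard, the goblin, the knight]
9. Pilot goes to Station Beta with the mage and the rogue.  [Station Alpha: the dwarf | Station Beta: the archer, the bard, the goblin, the knight, the mage, the rogue]
10. Pilot goes back to Station Alpha with the mage.  [Station Alpha: the dwarf, the mage | Station Beta: the archer, the bard, the goblin, the knight, the rogue]
11. Pilot goes to Station Beta with the dwarf and the mage.  [Station Alpha: — | Station Beta: the archer, the bard, the dwarf, the goblin, the knight, the mage, the rogue]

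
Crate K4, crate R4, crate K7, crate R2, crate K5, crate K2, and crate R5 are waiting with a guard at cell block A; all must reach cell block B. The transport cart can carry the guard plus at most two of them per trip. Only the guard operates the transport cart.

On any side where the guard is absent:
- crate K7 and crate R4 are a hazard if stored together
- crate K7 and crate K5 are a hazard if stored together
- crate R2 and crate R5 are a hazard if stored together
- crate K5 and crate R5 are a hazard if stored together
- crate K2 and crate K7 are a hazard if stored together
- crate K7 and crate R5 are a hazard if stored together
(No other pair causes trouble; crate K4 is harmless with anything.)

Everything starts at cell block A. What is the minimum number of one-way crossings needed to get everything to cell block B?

11

Counting alone: the guard can take at most 2 across per trip to cell block B, so moving all 7 needs at least 4 loaded trips out, with a return between consecutive ones — at least 7 crossings.
The safety rule pushes this higher. Following every safe sequence of crossings, the most of the 7 that can be at cell block B as the transport cart arrives there on crossings 7, 9 is 5, 6 respectively — never all 7.
So no plan with fewer than 11 crossings exists, and this one achieves 11:
1. Guard goes to cell block B with crate K7 and crate R5.
2. Guard goes back to cell block A with crate K7.
3. Guard goes to cell block B with crate K4 and crate K7.
4. Guard goes back to cell block A with crate K7.
5. Guard goes to cell block B with crate K7 and crate R4.
6. Guard goes back to cell block A with crate K7.
7. Guard goes to cell block B with crate K2 and crate K7.
8. Guard goes back to cell block A with crate K7.
9. Guard goes to cell block B with crate K5 and crate R2.
10. Guard goes back to cell block A with crate R5.
11. Guard goes to cell block B with crate K7 and crate R5.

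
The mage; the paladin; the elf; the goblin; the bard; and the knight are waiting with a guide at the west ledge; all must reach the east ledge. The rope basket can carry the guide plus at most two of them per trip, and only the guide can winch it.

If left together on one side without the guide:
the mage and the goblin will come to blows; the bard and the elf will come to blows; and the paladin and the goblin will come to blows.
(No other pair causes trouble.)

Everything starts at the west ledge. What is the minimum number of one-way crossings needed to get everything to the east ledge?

Counting alone: the guide can take at most 2 across per trip to the east ledge, so moving all 6 needs at least 3 loaded trips out, with a return between consecutive ones — at least 5 crossings.
The safety rule pushes this higher. Following every safe sequence of crossings, the most of the 6 that can be at the east ledge as the rope basket arrives there on crossing 5 is 5 — never all 6.
So no plan with fewer than 7 crossings exists, and this one achieves 7:
1. Guide goes to the east ledge with the elf and the goblin.  [the west ledge: the bard, the knight, the mage, the paladin | the east ledge: the elf, the goblin]
2. Guide goes back to the west ledge alone.  [the west ledge: the bard, the knight, the mage, the paladin | the east ledge: the elf, the goblin]
3. Guide goes to the east ledge with the mage.  [the west ledge: the bard, the knight, the paladin | the east ledge: the elf, the goblin, the mage]
4. Guide goes back to the west ledge with the goblin.  [the west ledge: the bard, the goblin, the knight, the paladin | the east ledge: the elf, the mage]
5. Guide goes to the east ledge with the knight and the paladin.  [the west ledge: the bard, the goblin | the east ledge: the elf, the knight, the mage, the paladin]
6. Guide goes back to the west ledge alone.  [the west ledge: the bard, the goblin | the east ledge: the elf, the knight, the mage, the paladin]
7. Guide goes to the east ledge with the bard and the goblin.  [the west ledge: — | the east ledge: the bard, the elf, the goblin, the knight, the mage, the paladin]

7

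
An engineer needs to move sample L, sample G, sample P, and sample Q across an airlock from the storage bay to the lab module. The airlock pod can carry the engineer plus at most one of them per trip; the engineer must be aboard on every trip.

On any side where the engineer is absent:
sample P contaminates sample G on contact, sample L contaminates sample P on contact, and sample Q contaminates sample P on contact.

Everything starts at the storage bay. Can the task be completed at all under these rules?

Following every safe sequence of crossings from the start, the most of the 4 that can be at the lab module as the airlock pod arrives there on crossings 1, 3 is 1, 2 respectively; the best ever achieved is 2 of 4.
From crossing 5 on, no configuration arises that was not already reachable earlier: only 9 distinct safe configurations (who is on which side, and where the airlock pod is) can ever be reached, none of them has everyone across, and every continuation just revisits them. So no valid plan exists.

No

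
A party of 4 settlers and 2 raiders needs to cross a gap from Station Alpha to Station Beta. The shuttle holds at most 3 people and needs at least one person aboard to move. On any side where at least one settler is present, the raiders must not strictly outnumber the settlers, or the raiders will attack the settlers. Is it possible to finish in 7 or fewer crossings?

Yes — this plan uses 5 crossings (≤ 7):
1. 2 raiders → Station Beta.  (Station Alpha: 4S 0R; Station Beta: 0S 2R)
2. 1 raider ← Station Alpha.  (Station Alpha: 4S 1R; Station Beta: 0S 1R)
3. 2 settlers and 1 raider → Station Beta.  (Station Alpha: 2S 0R; Station Beta: 2S 2R)
4. 1 raider ← Station Alpha.  (Station Alpha: 2S 1R; Station Beta: 2S 1R)
5. 2 settlers and 1 raider → Station Beta.  (Station Alpha: 0S 0R; Station Beta: 4S 2R)

Yes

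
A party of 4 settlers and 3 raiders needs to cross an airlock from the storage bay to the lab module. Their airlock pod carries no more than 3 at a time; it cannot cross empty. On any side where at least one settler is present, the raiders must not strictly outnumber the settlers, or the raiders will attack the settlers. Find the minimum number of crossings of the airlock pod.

Counting alone: each trip to the lab module takes at most 3 across and each return brings at least 1 back, so after t trips out (and t−1 returns) at most 3t − (t−1) of the 7 are across; that first reaches 7 at t = 3, so at least 5 crossings are needed.
The plan below uses exactly 5 crossings, so it is optimal:
1. 3 raiders → the lab module.  (the storage bay: 4S 0R; the lab module: 0S 3R)
2. 1 raider ← the storage bay.  (the storage bay: 4S 1R; the lab module: 0S 2R)
3. 3 settlers → the lab module.  (the storage bay: 1S 1R; the lab module: 3S 2R)
4. 1 settler ← the storage bay.  (the storage bay: 2S 1R; the lab module: 2S 2R)
5. 2 settlers and 1 raider → the lab module.  (the storage bay: 0S 0R; the lab module: 4S 3R)

5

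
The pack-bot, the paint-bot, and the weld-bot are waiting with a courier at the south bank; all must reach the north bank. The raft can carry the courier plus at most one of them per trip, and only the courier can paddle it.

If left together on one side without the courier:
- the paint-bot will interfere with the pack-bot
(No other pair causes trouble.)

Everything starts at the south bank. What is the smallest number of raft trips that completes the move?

Counting alone: the courier can take at most 1 across per trip to the north bank, so moving all 3 needs at least 3 loaded trips out, with a return between consecutive ones — at least 5 crossings.
The plan below uses exactly 5 crossings, so it is optimal:
1. Courier goes to the north bank with the pack-bot.  [the south bank: the paint-bot, the weld-bot | the north bank: the pack-bot]
2. Courier goes back to the south bank alone.  [the south bank: the paint-bot, the weld-bot | the north bank: the pack-bot]
3. Courier goes to the north bank with the weld-bot.  [the south bank: the paint-bot | the north bank: the pack-bot, the weld-bot]
4. Courier goes back to the south bank alone.  [the south bank: the paint-bot | the north bank: the pack-bot, the weld-bot]
5. Courier goes to the north bank with the paint-bot.  [the south bank: — | the north bank: the pack-bot, the paint-bot, the weld-bot]

5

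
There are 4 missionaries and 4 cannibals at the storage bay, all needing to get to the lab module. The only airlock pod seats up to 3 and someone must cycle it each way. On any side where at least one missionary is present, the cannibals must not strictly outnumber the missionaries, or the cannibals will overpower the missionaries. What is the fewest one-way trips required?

Counting alone: each trip to the lab module takes at most 3 across and each return brings at least 1 back, so after t trips out (and t−1 returns) at most 3t − (t−1) of the 8 are across; that first reaches 8 at t = 4, so at least 7 crossings are needed.
The safety rule pushes this higher. Following every safe sequence of crossings, the most of the 8 that can be at the lab module as the airlock pod arrives there on crossing 7 is 7 — never all 8.
So no plan with fewer than 9 crossings exists, and this one achieves 9:
1. 2 cannibals → the lab module.  (the storage bay: 4M 2C; the lab module: 0M 2C)
2. 1 cannibal ← the storage bay.  (the storage bay: 4M 3C; the lab module: 0M 1C)
3. 3 cannibals → the lab module.  (the storage bay: 4M 0C; the lab module: 0M 4C)
4. 1 cannibal ← the storage bay.  (the storage bay: 4M 1C; the lab module: 0M 3C)
5. 3 missionaries → the lab module.  (the storage bay: 1M 1C; the lab module: 3M 3C)
6. 1 missionary and 1 cannibal ← the storage bay.  (the storage bay: 2M 2C; the lab module: 2M 2C)
7. 2 missionaries → the lab module.  (the storage bay: 0M 2C; the lab module: 4M 2C)
8. 1 cannibal ← the storage bay.  (the storage bay: 0M 3C; the lab module: 4M 1C)
9. 3 cannibals → the lab module.  (the storage bay: 0M 0C; the lab module: 4M 4C)

9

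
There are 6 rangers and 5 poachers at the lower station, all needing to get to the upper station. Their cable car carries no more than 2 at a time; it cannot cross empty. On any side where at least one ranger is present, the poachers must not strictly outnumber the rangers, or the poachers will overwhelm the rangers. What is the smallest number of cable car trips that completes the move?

19

Counting alone: each trip to the upper station takes at most 2 across and each return brings at least 1 back, so after t trips out (and t−1 returns) at most 2t − (t−1) of the 11 are across; that first reaches 11 at t = 10, so at least 19 crossings are needed.
The plan below uses exactly 19 crossings, so it is optimal:
1. 2 poachers → the upper station.  (the lower station: 6R 3P; the upper station: 0R 2P)
2. 1 poacher ← the lower station.  (the lower station: 6R 4P; the upper station: 0R 1P)
3. 2 poachers → the upper station.  (the lower station: 6R 2P; the upper station: 0R 3P)
4. 1 poacher ← the lower station.  (the lower station: 6R 3P; the upper station: 0R 2P)
5. 2 rangers → the upper station.  (the lower station: 4R 3P; the upper station: 2R 2P)
6. 1 poacher ← the lower station.  (the lower station: 4R 4P; the upper station: 2R 1P)
7. 1 ranger and 1 poacher → the upper station.  (the lower station: 3R 3P; the upper station: 3R 2P)
8. 1 ranger ← the lower station.  (the lower station: 4R 3P; the upper station: 2R 2P)
9. 1 ranger and 1 poacher → the upper station.  (the lower station: 3R 2P; the upper station: 3R 3P)
10. 1 poacher ← the lower station.  (the lower station: 3R 3P; the upper station: 3R 2P)
11. 1 ranger and 1 poacher → the upper station.  (the lower station: 2R 2P; the upper station: 4R 3P)
12. 1 ranger ← the lower station.  (the lower station: 3R 2P; the upper station: 3R 3P)
13. 1 ranger and 1 poacher → the upper station.  (the lower station: 2R 1P; the upper station: 4R 4P)
14. 1 poacher ← the lower station.  (the lower station: 2R 2P; the upper station: 4R 3P)
15. 1 ranger and 1 poacher → the upper station.  (the lower station: 1R 1P; the upper station: 5R 4P)
16. 1 ranger ← the lower station.  (the lower station: 2R 1P; the upper station: 4R 4P)
17. 1 ranger and 1 poacher → the upper station.  (the lower station: 1R 0P; the upper station: 5R 5P)
18. 1 poacher ← the lower station.  (the lower station: 1R 1P; the upper station: 5R 4P)
19. 1 ranger and 1 poacher → the upper station.  (the lower station: 0R 0P; the upper station: 6R 5P)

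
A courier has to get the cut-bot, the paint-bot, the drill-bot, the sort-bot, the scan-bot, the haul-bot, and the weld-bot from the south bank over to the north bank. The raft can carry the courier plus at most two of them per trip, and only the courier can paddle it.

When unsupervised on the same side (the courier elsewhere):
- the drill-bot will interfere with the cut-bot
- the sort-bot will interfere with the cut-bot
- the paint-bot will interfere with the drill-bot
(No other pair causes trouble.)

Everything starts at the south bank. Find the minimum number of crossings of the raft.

Counting alone: the courier can take at most 2 across per trip to the north bank, so moving all 7 needs at least 4 loaded trips out, with a return between consecutive ones — at least 7 crossings.
The plan below uses exactly 7 crossings, so it is optimal:
1. Courier goes to the north bank with the cut-bot and the paint-bot.  [the south bank: the drill-bot, the haul-bot, the scan-bot, the sort-bot, the weld-bot | the north bank: the cut-bot, the paint-bot]
2. Courier goes back to the south bank alone.  [the south bank: the drill-bot, the haul-bot, the scan-bot, the sort-bot, the weld-bot | the north bank: the cut-bot, the paint-bot]
3. Courier goes to the north bank with the scan-bot.  [the south bank: the drill-bot, the haul-bot, the sort-bot, the weld-bot | the north bank: the cut-bot, the paint-bot, the scan-bot]
4. Courier goes back to the south bank alone.  [the south bank: the drill-bot, the haul-bot, the sort-bot, the weld-bot | the north bank: the cut-bot, the paint-bot, the scan-bot]
5. Courier goes to the north bank with the haul-bot and the weld-bot.  [the south bank: the drill-bot, the sort-bot | the north bank: the cut-bot, the haul-bot, the paint-bot, the scan-bot, the weld-bot]
6. Courier goes back to the south bank alone.  [the south bank: the drill-bot, the sort-bot | the north bank: the cut-bot, the haul-bot, the paint-bot, the scan-bot, the weld-bot]
7. Courier goes to the north bank with the drill-bot and the sort-bot.  [the south bank: — | the north bank: the cut-bot, the drill-bot, the haul-bot, the paint-bot, the scan-bot, the sort-bot, the weld-bot]

7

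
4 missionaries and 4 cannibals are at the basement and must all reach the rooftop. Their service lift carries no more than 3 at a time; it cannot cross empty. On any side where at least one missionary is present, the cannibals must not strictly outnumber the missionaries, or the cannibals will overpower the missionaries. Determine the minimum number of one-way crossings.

9

Counting alone: each trip to the rooftop takes at most 3 across and each return brings at least 1 back, so after t trips out (and t−1 returns) at most 3t − (t−1) of the 8 are across; that first reaches 8 at t = 4, so at least 7 crossings are needed.
The safety rule pushes this higher. Following every safe sequence of crossings, the most of the 8 that can be at the rooftop as the service lift arrives there on crossing 7 is 7 — never all 8.
So no plan with fewer than 9 crossings exists, and this one achieves 9:
1. 2 cannibals → the rooftop.  (the basement: 4M 2C; the rooftop: 0M 2C)
2. 1 cannibal ← the basement.  (the basement: 4M 3C; the rooftop: 0M 1C)
3. 3 cannibals → the rooftop.  (the basement: 4M 0C; the rooftop: 0M 4C)
4. 1 cannibal ← the basement.  (the basement: 4M 1C; the rooftop: 0M 3C)
5. 3 missionaries → the rooftop.  (the basement: 1M 1C; the rooftop: 3M 3C)
6. 1 missionary and 1 cannibal ← the basement.  (the basement: 2M 2C; the rooftop: 2M 2C)
7. 2 missionaries → the rooftop.  (the basement: 0M 2C; the rooftop: 4M 2C)
8. 1 cannibal ← the basement.  (the basement: 0M 3C; the rooftop: 4M 1C)
9. 3 cannibals → the rooftop.  (the basement: 0M 0C; the rooftop: 4M 4C)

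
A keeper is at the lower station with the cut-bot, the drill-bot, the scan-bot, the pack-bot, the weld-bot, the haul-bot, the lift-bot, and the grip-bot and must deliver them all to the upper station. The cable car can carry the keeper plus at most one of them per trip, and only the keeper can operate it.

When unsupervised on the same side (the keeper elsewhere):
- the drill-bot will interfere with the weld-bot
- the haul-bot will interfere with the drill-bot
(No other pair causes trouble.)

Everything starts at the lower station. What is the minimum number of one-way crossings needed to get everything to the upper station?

Counting alone: the keeper can take at most 1 across per trip to the upper station, so moving all 8 needs at least 8 loaded trips out, with a return between consecutive ones — at least 15 crossings.
The safety rule pushes this higher. Following every safe sequence of crossings, the most of the 8 that can be at the upper station as the cable car arrives there on crossing 15 is 7 — never all 8.
So no plan with fewer than 17 crossings exists, and this one achieves 17:
1. Keeper goes to the upper station with the drill-bot.  [the lower station: the cut-bot, the grip-bot, the haul-bot, the lift-bot, the pack-bot, the scan-bot, the weld-bot | the upper station: the drill-bot]
2. Keeper goes back to the lower station alone.  [the lower station: the cut-bot, the grip-bot, the haul-bot, the lift-bot, the pack-bot, the scan-bot, the weld-bot | the upper station: the drill-bot]
3. Keeper goes to the upper station with the cut-bot.  [the lower station: the grip-bot, the haul-bot, the lift-bot, the pack-bot, the scan-bot, the weld-bot | the upper station: the cut-bot, the drill-bot]
4. Keeper goes back to the lower station alone.  [the lower station: the grip-bot, the haul-bot, the lift-bot, the pack-bot, the scan-bot, the weld-bot | the upper station: the cut-bot, the drill-bot]
5. Keeper goes to the upper station with the scan-bot.  [the lower station: the grip-bot, the haul-bot, the lift-bot, the pack-bot, the weld-bot | the upper station: the cut-bot, the drill-bot, the scan-bot]
6. Keeper goes back to the lower station alone.  [the lower station: the grip-bot, the haul-bot, the lift-bot, the pack-bot, the weld-bot | the upper station: the cut-bot, the drill-bot, the scan-bot]
7. Keeper goes to the upper station with the pack-bot.  [the lower station: the grip-bot, the haul-bot, the lift-bot, the weld-bot | the upper station: the cut-bot, the drill-bot, the pack-bot, the scan-bot]
8. Keeper goes back to the lower station alone.  [the lower station: the grip-bot, the haul-bot, the lift-bot, the weld-bot | the upper station: the cut-bot, the drill-bot, the pack-bot, the scan-bot]
9. Keeper goes to the upper station with the weld-bot.  [the lower station: the grip-bot, the haul-bot, the lift-bot | the upper station: the cut-bot, the drill-bot, the pack-bot, the scan-bot, the weld-bot]
10. Keeper goes back to the lower station with the drill-bot.  [the lower station: the drill-bot, the grip-bot, the haul-bot, the lift-bot | the upper station: the cut-bot, the pack-bot, the scan-bot, the weld-bot]
11. Keeper goes to the upper station with the haul-bot.  [the lower station: the drill-bot, the grip-bot, the lift-bot | the upper station: the cut-bot, the haul-bot, the pack-bot, the scan-bot, the weld-bot]
12. Keeper goes back to the lower station alone.  [the lower station: the drill-bot, the grip-bot, the lift-bot | the upper station: the cut-bot, the haul-bot, the pack-bot, the scan-bot, the weld-bot]
13. Keeper goes to the upper station with the lift-bot.  [the lower station: the drill-bot, the grip-bot | the upper station: the cut-bot, the haul-bot, the lift-bot, the pack-bot, the scan-bot, the weld-bot]
14. Keeper goes back to the lower station alone.  [the lower station: the drill-bot, the grip-bot | the upper station: the cut-bot, the haul-bot, the lift-bot, the pack-bot, the scan-bot, the weld-bot]
15. Keeper goes to the upper station with the grip-bot.  [the lower station: the drill-bot | the upper station: the cut-bot, the grip-bot, the haul-bot, the lift-bot, the pack-bot, the scan-bot, the weld-bot]
16. Keeper goes back to the lower station alone.  [the lower station: the drill-bot | the upper station: the cut-bot, the grip-bot, the haul-bot, the lift-bot, the pack-bot, the scan-bot, the weld-bot]
17. Keeper goes to the upper station with the drill-bot.  [the lower station: — | the upper station: the cut-bot, the drill-bot, the grip-bot, the haul-bot, the lift-bot, the pack-bot, the scan-bot, the weld-bot]

17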